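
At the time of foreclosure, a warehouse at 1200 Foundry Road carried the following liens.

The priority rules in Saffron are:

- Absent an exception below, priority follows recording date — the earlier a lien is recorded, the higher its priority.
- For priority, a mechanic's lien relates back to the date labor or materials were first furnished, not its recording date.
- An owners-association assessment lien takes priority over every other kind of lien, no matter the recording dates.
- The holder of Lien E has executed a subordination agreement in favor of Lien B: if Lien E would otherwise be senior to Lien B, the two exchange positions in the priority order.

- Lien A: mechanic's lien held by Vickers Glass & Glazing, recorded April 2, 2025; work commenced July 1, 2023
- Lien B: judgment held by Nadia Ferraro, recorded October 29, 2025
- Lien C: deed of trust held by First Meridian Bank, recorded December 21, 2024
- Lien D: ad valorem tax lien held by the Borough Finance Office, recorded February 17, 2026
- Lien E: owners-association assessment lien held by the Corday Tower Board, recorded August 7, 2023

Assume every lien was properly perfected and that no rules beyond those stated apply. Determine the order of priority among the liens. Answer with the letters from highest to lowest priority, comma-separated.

First, effective dates: A's effective date is July 1, 2023, when work began.
E, as an owners-association assessment lien, has superpriority and ranks first.
The other liens, earliest effective date first: A (July 1, 2023), C (December 21, 2024), B (October 29, 2025), D (February 17, 2026).
E is senior to B before the subordination, so the two trade places.

B, A, C, E, D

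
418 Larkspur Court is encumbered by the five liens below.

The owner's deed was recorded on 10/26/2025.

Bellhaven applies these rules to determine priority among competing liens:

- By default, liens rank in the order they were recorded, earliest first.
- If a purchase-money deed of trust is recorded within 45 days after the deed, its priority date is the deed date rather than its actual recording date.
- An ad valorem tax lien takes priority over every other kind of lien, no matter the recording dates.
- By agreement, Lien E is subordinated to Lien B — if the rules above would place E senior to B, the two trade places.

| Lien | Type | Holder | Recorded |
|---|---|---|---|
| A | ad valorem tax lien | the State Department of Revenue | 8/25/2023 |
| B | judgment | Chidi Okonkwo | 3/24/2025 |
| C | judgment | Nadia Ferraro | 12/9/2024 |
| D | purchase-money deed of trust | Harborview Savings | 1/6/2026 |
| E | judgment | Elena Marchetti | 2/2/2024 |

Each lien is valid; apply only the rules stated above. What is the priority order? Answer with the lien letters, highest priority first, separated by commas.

Effective dates: D missed the 45-day window (72 days after the deed), so its recording date stands.
A is an ad valorem tax lien, so it outranks all other liens regardless of date.
Among the remaining liens, by effective date: E (2/2/2024), C (12/9/2024), B (3/24/2025), D (1/6/2026).
Because E would otherwise rank above B, the subordination swaps them.

A, B, C, E, D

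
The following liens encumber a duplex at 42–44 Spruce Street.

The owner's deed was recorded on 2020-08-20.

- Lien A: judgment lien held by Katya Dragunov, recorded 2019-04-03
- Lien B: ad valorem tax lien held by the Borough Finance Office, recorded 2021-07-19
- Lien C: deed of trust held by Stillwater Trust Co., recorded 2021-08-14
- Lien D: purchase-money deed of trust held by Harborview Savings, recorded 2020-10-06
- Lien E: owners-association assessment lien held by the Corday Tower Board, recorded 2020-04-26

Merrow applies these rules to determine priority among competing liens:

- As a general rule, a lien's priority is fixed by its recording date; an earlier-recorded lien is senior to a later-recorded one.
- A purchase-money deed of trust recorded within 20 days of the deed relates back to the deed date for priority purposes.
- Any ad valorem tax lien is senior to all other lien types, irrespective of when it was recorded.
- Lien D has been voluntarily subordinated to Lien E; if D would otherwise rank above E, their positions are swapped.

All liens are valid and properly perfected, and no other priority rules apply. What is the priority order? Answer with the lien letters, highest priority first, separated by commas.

B, A, E, D, C

Adjusting effective dates: D was recorded 47 days after the deed — beyond 20 days — so no relation-back applies.
B is an ad valorem tax lien and takes priority over every other lien.
Among the remaining liens, by effective date: A (2019-04-03), E (2020-04-26), D (2020-10-06), C (2021-08-14).
Since D is not senior to E, the subordination leaves the order unchanged.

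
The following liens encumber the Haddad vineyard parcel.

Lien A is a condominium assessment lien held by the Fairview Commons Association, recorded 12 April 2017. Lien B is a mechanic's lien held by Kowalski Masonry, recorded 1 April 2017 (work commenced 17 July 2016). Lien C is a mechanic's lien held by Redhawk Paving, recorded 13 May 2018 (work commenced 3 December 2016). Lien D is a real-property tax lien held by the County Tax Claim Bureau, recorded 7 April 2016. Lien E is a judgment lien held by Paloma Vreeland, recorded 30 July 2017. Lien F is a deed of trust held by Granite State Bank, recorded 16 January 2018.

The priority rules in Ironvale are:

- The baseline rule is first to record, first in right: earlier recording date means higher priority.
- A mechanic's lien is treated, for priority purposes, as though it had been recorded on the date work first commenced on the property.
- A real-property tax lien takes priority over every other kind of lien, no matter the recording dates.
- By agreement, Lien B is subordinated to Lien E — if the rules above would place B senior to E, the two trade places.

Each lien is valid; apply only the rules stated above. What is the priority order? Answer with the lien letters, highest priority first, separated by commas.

Effective dates: B is treated as recorded 17 July 2016, the work-commencement date; C is treated as recorded 3 December 2016, the work-commencement date.
D is a real-property tax lien, so it outranks all other liens regardless of date.
Among the remaining liens, by effective date: B (17 July 2016), C (3 December 2016), A (12 April 2017), E (30 July 2017), F (16 January 2018).
Because B would otherwise rank above E, the subordination swaps them.

D, E, C, A, B, F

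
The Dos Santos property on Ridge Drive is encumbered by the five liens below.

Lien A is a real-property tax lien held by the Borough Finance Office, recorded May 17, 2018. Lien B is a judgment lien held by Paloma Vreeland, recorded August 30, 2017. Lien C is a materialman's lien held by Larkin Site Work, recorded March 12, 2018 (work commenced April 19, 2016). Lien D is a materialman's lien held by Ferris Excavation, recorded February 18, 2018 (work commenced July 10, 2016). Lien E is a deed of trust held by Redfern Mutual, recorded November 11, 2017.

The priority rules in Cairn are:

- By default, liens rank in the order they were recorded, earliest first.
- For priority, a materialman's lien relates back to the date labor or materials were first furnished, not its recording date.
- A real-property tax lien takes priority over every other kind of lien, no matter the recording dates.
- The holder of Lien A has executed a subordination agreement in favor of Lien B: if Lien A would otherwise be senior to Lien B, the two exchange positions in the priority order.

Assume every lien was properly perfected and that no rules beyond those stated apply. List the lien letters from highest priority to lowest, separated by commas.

B, C, D, A, E

First, effective dates: C's effective date is April 19, 2016, when work began; D's effective date is July 10, 2016, when work began.
A, as a real-property tax lien, has superpriority and ranks first.
Among the remaining liens, by effective date: C (April 19, 2016), D (July 10, 2016), B (August 30, 2017), E (November 11, 2017).
Because A would otherwise rank above B, the subordination swaps them.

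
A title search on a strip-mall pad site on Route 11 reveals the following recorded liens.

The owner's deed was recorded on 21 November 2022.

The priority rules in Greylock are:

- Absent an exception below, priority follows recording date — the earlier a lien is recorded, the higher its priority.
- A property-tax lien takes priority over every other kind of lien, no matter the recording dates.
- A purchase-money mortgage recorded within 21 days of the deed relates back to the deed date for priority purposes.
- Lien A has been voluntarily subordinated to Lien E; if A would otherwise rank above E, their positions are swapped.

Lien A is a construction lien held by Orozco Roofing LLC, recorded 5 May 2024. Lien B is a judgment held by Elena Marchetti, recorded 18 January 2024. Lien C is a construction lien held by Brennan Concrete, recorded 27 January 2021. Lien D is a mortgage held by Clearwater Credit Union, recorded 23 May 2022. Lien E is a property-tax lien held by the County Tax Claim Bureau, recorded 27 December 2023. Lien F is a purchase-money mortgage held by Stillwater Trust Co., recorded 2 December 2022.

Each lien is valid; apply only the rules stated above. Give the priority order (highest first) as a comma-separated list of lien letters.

E, C, D, F, B, A

Effective dates: F relates back to the deed date 21 November 2022.
As a property-tax lien, E is senior to every other lien.
Remaining liens by effective date: C (27 January 2021), D (23 May 2022), F (21 November 2022), B (18 January 2024), A (5 May 2024).
A is already junior to E, so the subordination agreement changes nothing.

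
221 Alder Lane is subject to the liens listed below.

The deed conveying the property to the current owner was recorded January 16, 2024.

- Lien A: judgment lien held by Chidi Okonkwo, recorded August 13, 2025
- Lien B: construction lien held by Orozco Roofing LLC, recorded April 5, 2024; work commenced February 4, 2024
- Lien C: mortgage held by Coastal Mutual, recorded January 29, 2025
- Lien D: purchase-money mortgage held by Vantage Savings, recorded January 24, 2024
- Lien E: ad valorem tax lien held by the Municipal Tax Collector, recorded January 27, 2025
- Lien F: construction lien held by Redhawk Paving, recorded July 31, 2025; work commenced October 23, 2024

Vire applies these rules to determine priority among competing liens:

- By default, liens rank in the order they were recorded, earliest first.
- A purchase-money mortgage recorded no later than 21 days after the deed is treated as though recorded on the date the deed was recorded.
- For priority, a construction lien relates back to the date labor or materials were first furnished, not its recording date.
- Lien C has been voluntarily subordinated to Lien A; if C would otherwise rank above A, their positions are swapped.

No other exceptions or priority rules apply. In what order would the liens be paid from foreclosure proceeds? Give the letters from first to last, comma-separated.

Effective dates after the stated exceptions: B relates back to February 4, 2024 (work commenced); D was recorded within the 21-day window, so its effective date is the deed date January 16, 2024; F's effective date is October 23, 2024, when work began.
Ordering by effective date: D (January 16, 2024), B (February 4, 2024), F (October 23, 2024), E (January 27, 2025), C (January 29, 2025), A (August 13, 2025).
The subordination applies — C was senior to A — so C and A swap.

D, B, F, E, A, C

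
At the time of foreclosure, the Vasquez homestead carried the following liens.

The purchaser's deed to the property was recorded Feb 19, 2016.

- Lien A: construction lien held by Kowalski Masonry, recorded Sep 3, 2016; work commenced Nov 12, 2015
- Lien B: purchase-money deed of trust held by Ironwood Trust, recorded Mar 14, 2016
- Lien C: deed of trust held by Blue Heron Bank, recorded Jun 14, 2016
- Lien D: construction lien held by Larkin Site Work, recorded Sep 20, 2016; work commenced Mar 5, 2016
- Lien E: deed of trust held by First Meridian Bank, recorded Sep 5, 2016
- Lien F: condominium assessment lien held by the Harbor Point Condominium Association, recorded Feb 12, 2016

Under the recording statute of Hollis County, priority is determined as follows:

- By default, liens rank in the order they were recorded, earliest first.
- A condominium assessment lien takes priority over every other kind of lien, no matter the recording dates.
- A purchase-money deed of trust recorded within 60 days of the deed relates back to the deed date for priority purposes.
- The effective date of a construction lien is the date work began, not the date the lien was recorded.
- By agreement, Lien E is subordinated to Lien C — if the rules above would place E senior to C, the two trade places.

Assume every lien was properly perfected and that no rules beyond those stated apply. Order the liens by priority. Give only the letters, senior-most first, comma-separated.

F, A, B, D, C, E

Effective dates after the stated exceptions: A's effective date is Nov 12, 2015, when work began; B relates back to the deed date Feb 19, 2016; D's effective date is Mar 5, 2016, when work began.
As a condominium assessment lien, F is senior to every other lien.
Among the remaining liens, by effective date: A (Nov 12, 2015), B (Feb 19, 2016), D (Mar 5, 2016), C (Jun 14, 2016), E (Sep 5, 2016).
E is already junior to C, so the subordination agreement changes nothing.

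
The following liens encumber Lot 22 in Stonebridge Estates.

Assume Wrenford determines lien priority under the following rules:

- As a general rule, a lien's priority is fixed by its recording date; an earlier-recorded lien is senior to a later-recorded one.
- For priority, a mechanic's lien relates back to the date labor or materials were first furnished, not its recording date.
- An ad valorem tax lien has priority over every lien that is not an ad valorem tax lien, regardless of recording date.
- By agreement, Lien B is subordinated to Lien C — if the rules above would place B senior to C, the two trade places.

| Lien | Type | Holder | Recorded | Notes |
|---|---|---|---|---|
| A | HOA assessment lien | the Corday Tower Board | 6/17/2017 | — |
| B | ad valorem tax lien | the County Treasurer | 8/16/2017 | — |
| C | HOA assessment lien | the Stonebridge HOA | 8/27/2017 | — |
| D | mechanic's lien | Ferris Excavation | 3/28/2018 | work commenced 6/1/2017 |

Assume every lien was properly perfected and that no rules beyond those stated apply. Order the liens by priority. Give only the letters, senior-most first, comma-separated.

Effective dates: D relates back to 6/1/2017 (work commenced).
B, as an ad valorem tax lien, has superpriority and ranks first.
The other liens, earliest effective date first: D (6/1/2017), A (6/17/2017), C (8/27/2017).
The subordination applies — B was senior to C — so B and C swap.

C, D, A, B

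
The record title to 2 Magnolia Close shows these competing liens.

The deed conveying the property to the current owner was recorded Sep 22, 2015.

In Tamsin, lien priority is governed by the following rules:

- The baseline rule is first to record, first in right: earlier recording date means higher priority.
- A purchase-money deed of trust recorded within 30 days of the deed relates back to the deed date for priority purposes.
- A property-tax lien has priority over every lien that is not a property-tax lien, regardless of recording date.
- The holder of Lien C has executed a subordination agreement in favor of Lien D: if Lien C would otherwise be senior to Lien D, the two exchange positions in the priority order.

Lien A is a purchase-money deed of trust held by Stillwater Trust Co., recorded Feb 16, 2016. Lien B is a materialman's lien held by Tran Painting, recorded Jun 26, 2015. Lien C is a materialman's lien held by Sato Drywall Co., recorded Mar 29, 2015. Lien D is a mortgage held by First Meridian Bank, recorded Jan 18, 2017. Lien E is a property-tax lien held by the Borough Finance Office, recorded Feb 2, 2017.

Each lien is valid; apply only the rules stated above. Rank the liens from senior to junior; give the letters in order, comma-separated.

E, D, B, A, C

Adjusting effective dates: A was recorded 147 days after the deed, outside the 30-day window, so it keeps its recording date.
E, as a property-tax lien, has superpriority and ranks first.
Among the remaining liens, by effective date: C (Mar 29, 2015), B (Jun 26, 2015), A (Feb 16, 2016), D (Jan 18, 2017).
C is senior to D before the subordination, so the two trade places.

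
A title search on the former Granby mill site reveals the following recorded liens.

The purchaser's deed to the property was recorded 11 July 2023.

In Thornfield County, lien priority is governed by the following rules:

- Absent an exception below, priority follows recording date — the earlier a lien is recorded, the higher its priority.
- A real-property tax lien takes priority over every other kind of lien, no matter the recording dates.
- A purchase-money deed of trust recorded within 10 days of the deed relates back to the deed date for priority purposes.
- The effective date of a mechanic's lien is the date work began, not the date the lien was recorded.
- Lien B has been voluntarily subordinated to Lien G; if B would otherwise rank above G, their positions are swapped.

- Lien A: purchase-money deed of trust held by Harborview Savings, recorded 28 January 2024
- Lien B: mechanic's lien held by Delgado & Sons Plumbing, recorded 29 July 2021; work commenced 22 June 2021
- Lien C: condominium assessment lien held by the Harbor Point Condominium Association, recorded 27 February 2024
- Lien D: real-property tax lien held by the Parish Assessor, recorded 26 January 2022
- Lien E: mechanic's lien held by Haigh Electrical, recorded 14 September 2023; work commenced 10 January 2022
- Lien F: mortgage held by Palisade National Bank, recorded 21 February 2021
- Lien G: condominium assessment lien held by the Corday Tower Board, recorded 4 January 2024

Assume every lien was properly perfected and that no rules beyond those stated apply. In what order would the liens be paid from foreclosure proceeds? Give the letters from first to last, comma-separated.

D, F, G, E, B, A, C

First, effective dates: A missed the 10-day window (201 days after the deed), so its recording date stands; B is treated as recorded 22 June 2021, the work-commencement date; E relates back to 10 January 2022 (work commenced).
D is a real-property tax lien and takes priority over every other lien.
The other liens, earliest effective date first: F (21 February 2021), B (22 June 2021), E (10 January 2022), G (4 January 2024), A (28 January 2024), C (27 February 2024).
B is senior to G before the subordination, so the two trade places.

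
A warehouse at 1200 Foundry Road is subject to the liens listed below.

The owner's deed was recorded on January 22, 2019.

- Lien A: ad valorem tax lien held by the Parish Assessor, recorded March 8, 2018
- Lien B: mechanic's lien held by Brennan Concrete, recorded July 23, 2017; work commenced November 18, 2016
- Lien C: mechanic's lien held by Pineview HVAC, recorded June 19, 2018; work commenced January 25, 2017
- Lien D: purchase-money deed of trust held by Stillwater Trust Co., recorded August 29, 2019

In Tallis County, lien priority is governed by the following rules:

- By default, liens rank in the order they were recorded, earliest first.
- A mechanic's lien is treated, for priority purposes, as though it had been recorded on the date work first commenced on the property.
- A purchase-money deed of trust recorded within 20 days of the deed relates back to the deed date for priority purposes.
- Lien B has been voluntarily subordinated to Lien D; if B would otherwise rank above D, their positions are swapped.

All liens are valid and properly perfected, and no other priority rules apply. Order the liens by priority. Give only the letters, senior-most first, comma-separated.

D, C, A, B

Effective dates: B is treated as recorded November 18, 2016, the work-commencement date; C's effective date is January 25, 2017, when work began; D missed the 20-day window (219 days after the deed), so its recording date stands.
By effective date: B (November 18, 2016), C (January 25, 2017), A (March 8, 2018), D (August 29, 2019).
B would otherwise be senior to D, so under the subordination agreement B and D exchange positions.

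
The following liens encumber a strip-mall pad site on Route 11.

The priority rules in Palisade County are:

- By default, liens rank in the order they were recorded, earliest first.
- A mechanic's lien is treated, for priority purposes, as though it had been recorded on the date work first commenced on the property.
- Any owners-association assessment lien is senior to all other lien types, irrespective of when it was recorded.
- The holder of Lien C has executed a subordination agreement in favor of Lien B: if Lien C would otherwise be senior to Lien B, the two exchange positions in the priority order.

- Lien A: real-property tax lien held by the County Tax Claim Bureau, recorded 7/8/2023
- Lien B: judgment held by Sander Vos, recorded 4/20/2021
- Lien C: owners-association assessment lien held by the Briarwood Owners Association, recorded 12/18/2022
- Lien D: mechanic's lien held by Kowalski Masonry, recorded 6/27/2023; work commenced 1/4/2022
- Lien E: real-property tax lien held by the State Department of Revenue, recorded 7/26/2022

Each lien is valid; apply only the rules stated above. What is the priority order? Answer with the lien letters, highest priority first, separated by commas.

Effective dates: D's effective date is 1/4/2022, when work began.
C is an owners-association assessment lien and takes priority over every other lien.
Among the remaining liens, by effective date: B (4/20/2021), D (1/4/2022), E (7/26/2022), A (7/8/2023).
Because C would otherwise rank above B, the subordination swaps them.

B, C, D, E, A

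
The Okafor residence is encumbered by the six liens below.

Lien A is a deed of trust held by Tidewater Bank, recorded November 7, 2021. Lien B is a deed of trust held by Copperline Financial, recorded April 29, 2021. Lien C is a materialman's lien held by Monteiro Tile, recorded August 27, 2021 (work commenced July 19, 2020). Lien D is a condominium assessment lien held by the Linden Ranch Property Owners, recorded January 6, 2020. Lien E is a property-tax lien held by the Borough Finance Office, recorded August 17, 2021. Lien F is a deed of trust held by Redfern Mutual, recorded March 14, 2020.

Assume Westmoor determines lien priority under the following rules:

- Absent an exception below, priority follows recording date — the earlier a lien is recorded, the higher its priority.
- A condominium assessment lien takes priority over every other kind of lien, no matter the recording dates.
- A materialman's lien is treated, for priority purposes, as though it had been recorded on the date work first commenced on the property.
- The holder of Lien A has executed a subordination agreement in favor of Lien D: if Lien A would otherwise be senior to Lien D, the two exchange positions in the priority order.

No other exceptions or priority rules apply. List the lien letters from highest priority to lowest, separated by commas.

Effective dates after the stated exceptions: C's effective date is July 19, 2020, when work began.
D is a condominium assessment lien, so it outranks all other liens regardless of date.
Ordering the rest by effective date: F (March 14, 2020), C (July 19, 2020), B (April 29, 2021), E (August 17, 2021), A (November 7, 2021).
A is already junior to D, so the subordination agreement changes nothing.

D, F, C, B, E, A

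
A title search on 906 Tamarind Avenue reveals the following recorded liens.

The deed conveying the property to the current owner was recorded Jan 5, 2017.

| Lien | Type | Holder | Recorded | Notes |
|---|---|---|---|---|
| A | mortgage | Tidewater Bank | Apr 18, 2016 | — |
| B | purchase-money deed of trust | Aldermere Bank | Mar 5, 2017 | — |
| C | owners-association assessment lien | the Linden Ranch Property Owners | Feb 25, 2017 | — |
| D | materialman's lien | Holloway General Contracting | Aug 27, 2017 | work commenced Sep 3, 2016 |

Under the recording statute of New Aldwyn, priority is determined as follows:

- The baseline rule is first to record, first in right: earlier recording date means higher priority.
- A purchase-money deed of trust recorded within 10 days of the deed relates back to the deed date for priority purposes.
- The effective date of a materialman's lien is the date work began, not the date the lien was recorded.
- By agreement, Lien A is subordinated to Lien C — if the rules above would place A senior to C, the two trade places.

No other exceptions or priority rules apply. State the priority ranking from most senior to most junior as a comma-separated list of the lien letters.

C, D, A, B

Effective dates after the stated exceptions: B missed the 10-day window (59 days after the deed), so its recording date stands; D's effective date is Sep 3, 2016, when work began.
By effective date: A (Apr 18, 2016), D (Sep 3, 2016), C (Feb 25, 2017), B (Mar 5, 2017).
A would otherwise be senior to C, so under the subordination agreement A and C exchange positions.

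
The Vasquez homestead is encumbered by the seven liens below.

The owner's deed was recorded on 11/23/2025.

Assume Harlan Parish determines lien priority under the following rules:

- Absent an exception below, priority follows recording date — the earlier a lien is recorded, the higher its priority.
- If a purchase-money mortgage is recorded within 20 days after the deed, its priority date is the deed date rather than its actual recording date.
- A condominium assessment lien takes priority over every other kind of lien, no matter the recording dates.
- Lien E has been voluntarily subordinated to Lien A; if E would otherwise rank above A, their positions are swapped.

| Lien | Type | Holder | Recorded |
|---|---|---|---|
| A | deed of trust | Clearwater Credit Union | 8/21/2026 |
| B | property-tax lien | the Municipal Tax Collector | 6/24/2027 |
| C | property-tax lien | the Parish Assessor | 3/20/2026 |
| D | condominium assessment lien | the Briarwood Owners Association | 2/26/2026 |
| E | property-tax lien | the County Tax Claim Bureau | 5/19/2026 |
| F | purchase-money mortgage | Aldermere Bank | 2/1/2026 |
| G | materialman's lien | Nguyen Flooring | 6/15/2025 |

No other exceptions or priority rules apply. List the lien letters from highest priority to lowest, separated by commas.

Adjusting effective dates: F was recorded 70 days after the deed, outside the 20-day window, so it keeps its recording date.
D is a condominium assessment lien, so it outranks all other liens regardless of date.
The other liens, earliest effective date first: G (6/15/2025), F (2/1/2026), C (3/20/2026), E (5/19/2026), A (8/21/2026), B (6/24/2027).
E would otherwise be senior to A, so under the subordination agreement E and A exchange positions.

D, G, F, C, A, E, B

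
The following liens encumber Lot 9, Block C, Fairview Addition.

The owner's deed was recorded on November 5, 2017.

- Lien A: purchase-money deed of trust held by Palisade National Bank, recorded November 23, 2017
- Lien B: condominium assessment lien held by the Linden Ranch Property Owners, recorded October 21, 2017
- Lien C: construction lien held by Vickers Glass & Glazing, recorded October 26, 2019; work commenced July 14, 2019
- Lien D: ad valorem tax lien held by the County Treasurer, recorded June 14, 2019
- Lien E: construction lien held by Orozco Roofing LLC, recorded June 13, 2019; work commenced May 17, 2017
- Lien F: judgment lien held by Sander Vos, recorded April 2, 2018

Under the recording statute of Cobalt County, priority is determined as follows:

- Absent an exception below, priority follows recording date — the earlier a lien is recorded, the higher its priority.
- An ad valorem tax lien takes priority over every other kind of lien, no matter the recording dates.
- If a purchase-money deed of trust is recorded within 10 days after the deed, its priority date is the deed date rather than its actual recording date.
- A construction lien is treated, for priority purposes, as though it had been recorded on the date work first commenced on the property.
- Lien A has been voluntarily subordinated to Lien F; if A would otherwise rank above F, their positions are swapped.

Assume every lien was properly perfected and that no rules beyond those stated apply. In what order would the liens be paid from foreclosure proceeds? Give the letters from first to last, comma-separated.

D, E, B, F, A, C

Effective dates: A was recorded 18 days after the deed — beyond 10 days — so no relation-back applies; C is treated as recorded July 14, 2019, the work-commencement date; E is treated as recorded May 17, 2017, the work-commencement date.
D is an ad valorem tax lien, so it outranks all other liens regardless of date.
Ordering the rest by effective date: E (May 17, 2017), B (October 21, 2017), A (November 23, 2017), F (April 2, 2018), C (July 14, 2019).
A is senior to F before the subordination, so the two trade places.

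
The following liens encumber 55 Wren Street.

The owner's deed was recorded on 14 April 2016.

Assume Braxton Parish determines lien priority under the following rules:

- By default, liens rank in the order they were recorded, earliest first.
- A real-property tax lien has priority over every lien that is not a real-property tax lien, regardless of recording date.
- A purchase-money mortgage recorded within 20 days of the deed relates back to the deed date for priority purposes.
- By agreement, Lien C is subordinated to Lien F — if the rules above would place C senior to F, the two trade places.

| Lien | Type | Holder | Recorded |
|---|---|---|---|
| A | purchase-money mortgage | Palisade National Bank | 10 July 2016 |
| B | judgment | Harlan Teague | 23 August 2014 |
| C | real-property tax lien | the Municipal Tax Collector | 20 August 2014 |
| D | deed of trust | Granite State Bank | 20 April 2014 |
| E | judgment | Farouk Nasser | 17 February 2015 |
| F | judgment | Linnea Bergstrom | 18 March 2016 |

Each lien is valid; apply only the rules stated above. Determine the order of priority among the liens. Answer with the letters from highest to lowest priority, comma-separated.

Effective dates: A missed the 20-day window (87 days after the deed), so its recording date stands.
As a real-property tax lien, C is senior to every other lien.
Ordering the rest by effective date: D (20 April 2014), B (23 August 2014), E (17 February 2015), F (18 March 2016), A (10 July 2016).
Because C would otherwise rank above F, the subordination swaps them.

F, D, B, E, C, A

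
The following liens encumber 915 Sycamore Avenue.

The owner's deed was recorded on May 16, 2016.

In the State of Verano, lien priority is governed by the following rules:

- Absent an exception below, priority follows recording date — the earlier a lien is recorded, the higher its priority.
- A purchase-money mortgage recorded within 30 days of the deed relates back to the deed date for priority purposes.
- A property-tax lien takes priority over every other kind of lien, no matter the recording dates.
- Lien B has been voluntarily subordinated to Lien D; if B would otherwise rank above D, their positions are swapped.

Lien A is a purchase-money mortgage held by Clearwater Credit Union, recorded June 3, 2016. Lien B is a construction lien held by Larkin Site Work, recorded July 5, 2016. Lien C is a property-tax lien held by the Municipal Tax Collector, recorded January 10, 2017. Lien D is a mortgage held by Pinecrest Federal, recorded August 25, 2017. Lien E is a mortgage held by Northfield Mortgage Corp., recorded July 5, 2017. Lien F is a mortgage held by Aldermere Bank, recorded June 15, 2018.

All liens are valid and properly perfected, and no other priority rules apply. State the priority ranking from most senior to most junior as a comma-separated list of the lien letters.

C, A, D, E, B, F

First, effective dates: A's effective date is the deed date, May 16, 2016.
As a property-tax lien, C is senior to every other lien.
The other liens, earliest effective date first: A (May 16, 2016), B (July 5, 2016), E (July 5, 2017), D (August 25, 2017), F (June 15, 2018).
B is senior to D before the subordination, so the two trade places.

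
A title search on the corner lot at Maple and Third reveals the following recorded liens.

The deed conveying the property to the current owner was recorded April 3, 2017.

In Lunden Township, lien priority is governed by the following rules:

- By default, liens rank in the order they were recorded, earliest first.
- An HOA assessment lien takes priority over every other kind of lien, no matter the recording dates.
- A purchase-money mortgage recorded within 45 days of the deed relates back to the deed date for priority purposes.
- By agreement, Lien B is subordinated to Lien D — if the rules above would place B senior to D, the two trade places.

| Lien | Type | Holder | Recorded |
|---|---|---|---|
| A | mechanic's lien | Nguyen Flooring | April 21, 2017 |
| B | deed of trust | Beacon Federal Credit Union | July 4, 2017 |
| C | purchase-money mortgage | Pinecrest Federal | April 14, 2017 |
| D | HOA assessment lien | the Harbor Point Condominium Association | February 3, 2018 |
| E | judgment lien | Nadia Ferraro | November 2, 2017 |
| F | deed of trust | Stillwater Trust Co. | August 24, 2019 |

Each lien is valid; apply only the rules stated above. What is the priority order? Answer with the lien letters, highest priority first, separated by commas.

First, effective dates: C's effective date is the deed date, April 3, 2017.
D is an HOA assessment lien and takes priority over every other lien.
The other liens, earliest effective date first: C (April 3, 2017), A (April 21, 2017), B (July 4, 2017), E (November 2, 2017), F (August 24, 2019).
B already ranks below D; the subordination has no effect.

D, C, A, B, E, F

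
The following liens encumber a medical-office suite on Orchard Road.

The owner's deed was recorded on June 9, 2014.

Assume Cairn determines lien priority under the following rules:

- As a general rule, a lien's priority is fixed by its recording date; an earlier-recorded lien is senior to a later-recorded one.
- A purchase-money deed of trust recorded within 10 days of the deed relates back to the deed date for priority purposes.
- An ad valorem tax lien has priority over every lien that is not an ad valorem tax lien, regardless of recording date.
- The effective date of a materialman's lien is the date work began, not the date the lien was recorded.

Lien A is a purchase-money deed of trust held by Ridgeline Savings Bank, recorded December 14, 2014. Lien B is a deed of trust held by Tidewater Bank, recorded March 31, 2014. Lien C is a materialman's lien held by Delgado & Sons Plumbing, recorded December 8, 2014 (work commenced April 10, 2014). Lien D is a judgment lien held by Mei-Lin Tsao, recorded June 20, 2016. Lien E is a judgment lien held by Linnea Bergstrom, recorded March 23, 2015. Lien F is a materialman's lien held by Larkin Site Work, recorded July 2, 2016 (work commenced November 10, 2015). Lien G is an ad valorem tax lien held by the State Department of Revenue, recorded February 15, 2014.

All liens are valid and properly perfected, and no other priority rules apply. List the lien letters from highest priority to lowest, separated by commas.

G, B, C, A, E, F, D

First, effective dates: A was recorded 188 days after the deed, outside the 10-day window, so it keeps its recording date; C is treated as recorded April 10, 2014, the work-commencement date; F relates back to November 10, 2015 (work commenced).
As an ad valorem tax lien, G is senior to every other lien.
The other liens, earliest effective date first: B (March 31, 2014), C (April 10, 2014), A (December 14, 2014), E (March 23, 2015), F (November 10, 2015), D (June 20, 2016).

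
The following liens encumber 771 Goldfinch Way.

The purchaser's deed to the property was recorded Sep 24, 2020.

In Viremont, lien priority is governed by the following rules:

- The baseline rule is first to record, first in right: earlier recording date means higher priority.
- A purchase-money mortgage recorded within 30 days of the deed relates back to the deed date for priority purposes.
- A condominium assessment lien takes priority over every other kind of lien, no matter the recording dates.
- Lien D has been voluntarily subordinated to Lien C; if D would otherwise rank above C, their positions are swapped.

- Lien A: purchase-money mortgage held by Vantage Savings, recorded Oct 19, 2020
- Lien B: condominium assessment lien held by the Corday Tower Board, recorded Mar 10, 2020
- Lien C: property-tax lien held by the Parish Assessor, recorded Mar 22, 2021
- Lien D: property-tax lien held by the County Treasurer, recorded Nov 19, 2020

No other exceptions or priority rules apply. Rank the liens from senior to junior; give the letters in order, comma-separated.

B, A, C, D

Adjusting effective dates: A's effective date is the deed date, Sep 24, 2020.
As a condominium assessment lien, B is senior to every other lien.
Remaining liens by effective date: A (Sep 24, 2020), D (Nov 19, 2020), C (Mar 22, 2021).
D would otherwise be senior to C, so under the subordination agreement D and C exchange positions.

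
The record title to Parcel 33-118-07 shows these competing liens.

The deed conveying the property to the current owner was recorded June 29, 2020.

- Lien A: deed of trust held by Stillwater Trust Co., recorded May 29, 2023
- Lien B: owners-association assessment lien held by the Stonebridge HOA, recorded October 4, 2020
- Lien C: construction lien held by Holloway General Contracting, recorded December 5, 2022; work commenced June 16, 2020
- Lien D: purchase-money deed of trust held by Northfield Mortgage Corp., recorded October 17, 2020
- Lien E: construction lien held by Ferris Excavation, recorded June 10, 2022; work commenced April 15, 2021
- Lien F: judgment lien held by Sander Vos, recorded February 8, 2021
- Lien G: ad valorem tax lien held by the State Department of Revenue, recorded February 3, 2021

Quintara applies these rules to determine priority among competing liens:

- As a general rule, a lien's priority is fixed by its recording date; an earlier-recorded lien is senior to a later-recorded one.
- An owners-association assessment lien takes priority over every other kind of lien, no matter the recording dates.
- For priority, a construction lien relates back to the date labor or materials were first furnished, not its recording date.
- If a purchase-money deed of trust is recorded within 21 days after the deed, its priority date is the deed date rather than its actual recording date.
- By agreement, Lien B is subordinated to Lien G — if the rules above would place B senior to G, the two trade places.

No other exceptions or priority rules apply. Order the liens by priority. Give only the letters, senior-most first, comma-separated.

Effective dates: C is treated as recorded June 16, 2020, the work-commencement date; D was recorded 110 days after the deed — beyond 21 days — so no relation-back applies; E's effective date is April 15, 2021, when work began.
B is an owners-association assessment lien and takes priority over every other lien.
Among the remaining liens, by effective date: C (June 16, 2020), D (October 17, 2020), G (February 3, 2021), F (February 8, 2021), E (April 15, 2021), A (May 29, 2023).
B is senior to G before the subordination, so the two trade places.

G, C, D, B, F, E, A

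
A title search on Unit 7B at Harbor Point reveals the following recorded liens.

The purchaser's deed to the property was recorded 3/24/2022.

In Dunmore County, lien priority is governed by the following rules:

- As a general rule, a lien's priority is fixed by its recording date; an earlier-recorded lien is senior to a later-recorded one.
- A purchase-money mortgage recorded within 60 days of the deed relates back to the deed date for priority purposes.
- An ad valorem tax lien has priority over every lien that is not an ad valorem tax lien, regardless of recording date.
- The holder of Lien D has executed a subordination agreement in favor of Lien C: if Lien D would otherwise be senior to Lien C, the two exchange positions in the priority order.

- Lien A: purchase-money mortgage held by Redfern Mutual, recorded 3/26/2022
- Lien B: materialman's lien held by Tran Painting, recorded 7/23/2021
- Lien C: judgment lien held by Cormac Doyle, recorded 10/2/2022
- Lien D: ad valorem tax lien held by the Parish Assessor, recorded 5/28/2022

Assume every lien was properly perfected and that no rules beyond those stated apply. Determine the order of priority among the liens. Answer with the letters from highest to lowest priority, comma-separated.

Adjusting effective dates: A relates back to the deed date 3/24/2022.
D is an ad valorem tax lien and takes priority over every other lien.
Remaining liens by effective date: B (7/23/2021), A (3/24/2022), C (10/2/2022).
D would otherwise be senior to C, so under the subordination agreement D and C exchange positions.

C, B, A, D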